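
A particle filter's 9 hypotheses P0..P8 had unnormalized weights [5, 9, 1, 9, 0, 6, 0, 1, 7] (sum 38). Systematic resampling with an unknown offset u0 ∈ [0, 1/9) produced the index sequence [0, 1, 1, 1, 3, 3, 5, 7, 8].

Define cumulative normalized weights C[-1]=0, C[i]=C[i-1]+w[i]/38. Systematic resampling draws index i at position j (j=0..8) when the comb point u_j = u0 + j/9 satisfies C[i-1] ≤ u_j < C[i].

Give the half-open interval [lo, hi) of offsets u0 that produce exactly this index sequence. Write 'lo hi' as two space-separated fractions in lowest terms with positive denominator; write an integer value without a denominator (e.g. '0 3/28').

7/342 2/57

C = [5/38, 7/19, 15/38, 12/19, 12/19, 15/19, 15/19, 31/38, 1]
j=0 picked index 0: u0 ∈ [0, 5/38)
j=1 picked index 1: u0 ∈ [7/342, 44/171)
j=2 picked index 1: u0 ∈ [-31/342, 25/171)
j=3 picked index 1: u0 ∈ [-23/114, 2/57)
j=4 picked index 3: u0 ∈ [-17/342, 32/171)
j=5 picked index 3: u0 ∈ [-55/342, 13/171)
j=6 picked index 5: u0 ∈ [-2/57, 7/57)
j=7 picked index 7: u0 ∈ [2/171, 13/342)
j=8 picked index 8: u0 ∈ [-25/342, 1/9)
intersection: [7/342, 2/57)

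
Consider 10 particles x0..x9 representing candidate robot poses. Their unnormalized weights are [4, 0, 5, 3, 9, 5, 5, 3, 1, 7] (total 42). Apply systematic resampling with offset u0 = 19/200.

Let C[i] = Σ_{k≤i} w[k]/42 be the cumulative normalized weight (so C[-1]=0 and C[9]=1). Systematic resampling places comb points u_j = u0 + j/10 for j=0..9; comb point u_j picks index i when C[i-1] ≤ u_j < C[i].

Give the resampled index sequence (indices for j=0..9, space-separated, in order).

0 2 4 4 4 5 6 7 9 9

C = [2/21, 2/21, 3/14, 2/7, 1/2, 13/21, 31/42, 17/21, 5/6, 1]
j=0: u_0=19/200 ∈ [0, 2/21) → index 0
j=1: u_1=39/200 ∈ [2/21, 3/14) → index 2
j=2: u_2=59/200 ∈ [2/7, 1/2) → index 4
j=3: u_3=79/200 ∈ [2/7, 1/2) → index 4
j=4: u_4=99/200 ∈ [2/7, 1/2) → index 4
j=5: u_5=119/200 ∈ [1/2, 13/21) → index 5
j=6: u_6=139/200 ∈ [13/21, 31/42) → index 6
j=7: u_7=159/200 ∈ [31/42, 17/21) → index 7
j=8: u_8=179/200 ∈ [5/6, 1) → index 9
j=9: u_9=199/200 ∈ [5/6, 1) → index 9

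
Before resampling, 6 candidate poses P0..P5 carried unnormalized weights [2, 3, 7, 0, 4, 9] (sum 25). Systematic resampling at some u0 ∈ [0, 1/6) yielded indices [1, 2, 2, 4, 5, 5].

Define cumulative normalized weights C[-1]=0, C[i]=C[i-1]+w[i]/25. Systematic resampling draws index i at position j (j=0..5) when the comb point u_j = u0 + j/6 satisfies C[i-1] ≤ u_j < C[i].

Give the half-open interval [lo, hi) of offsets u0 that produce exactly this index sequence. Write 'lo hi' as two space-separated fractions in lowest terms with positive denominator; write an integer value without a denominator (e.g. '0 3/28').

C = [2/25, 1/5, 12/25, 12/25, 16/25, 1]
j=0 picked index 1: u0 ∈ [2/25, 1/5)
j=1 picked index 2: u0 ∈ [1/30, 47/150)
j=2 picked index 2: u0 ∈ [-2/15, 11/75)
j=3 picked index 4: u0 ∈ [-1/50, 7/50)
j=4 picked index 5: u0 ∈ [-2/75, 1/3)
j=5 picked index 5: u0 ∈ [-29/150, 1/6)
intersection: [2/25, 7/50)

2/25 7/50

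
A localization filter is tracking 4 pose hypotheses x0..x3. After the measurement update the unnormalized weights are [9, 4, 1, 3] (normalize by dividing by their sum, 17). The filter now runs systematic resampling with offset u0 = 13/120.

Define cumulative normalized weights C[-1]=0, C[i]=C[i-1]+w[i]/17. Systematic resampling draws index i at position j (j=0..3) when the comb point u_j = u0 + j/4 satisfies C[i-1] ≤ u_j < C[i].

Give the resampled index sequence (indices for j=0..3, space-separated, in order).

C = [9/17, 13/17, 14/17, 1]
j=0: u_0=13/120 ∈ [0, 9/17) → index 0
j=1: u_1=43/120 ∈ [0, 9/17) → index 0
j=2: u_2=73/120 ∈ [9/17, 13/17) → index 1
j=3: u_3=103/120 ∈ [14/17, 1) → index 3

0 0 1 3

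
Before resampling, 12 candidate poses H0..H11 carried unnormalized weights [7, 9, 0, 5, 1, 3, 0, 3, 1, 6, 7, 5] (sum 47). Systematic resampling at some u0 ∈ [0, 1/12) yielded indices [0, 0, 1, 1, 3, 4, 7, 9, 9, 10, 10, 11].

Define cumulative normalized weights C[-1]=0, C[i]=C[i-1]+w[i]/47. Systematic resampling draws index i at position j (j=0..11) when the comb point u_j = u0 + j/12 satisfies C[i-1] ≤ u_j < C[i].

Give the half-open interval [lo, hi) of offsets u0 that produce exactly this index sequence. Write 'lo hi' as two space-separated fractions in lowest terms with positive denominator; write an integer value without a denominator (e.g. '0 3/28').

19/564 29/564

C = [7/47, 16/47, 16/47, 21/47, 22/47, 25/47, 25/47, 28/47, 29/47, 35/47, 42/47, 1]
j=0 picked index 0: u0 ∈ [0, 7/47)
j=1 picked index 0: u0 ∈ [-1/12, 37/564)
j=2 picked index 1: u0 ∈ [-5/282, 49/282)
j=3 picked index 1: u0 ∈ [-19/188, 17/188)
j=4 picked index 3: u0 ∈ [1/141, 16/141)
j=5 picked index 4: u0 ∈ [17/564, 29/564)
j=6 picked index 7: u0 ∈ [3/94, 9/94)
j=7 picked index 9: u0 ∈ [19/564, 91/564)
j=8 picked index 9: u0 ∈ [-7/141, 11/141)
j=9 picked index 10: u0 ∈ [-1/188, 27/188)
j=10 picked index 10: u0 ∈ [-25/282, 17/282)
j=11 picked index 11: u0 ∈ [-13/564, 1/12)
intersection: [19/564, 29/564)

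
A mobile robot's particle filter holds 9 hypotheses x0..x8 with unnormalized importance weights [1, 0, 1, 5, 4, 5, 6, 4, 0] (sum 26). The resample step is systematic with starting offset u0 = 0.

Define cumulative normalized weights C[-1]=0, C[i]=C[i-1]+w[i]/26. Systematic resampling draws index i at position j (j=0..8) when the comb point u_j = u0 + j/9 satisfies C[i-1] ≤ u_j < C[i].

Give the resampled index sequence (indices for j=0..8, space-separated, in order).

C = [1/26, 1/26, 1/13, 7/26, 11/26, 8/13, 11/13, 1, 1]
j=0: u_0=0 ∈ [0, 1/26) → index 0
j=1: u_1=1/9 ∈ [1/13, 7/26) → index 3
j=2: u_2=2/9 ∈ [1/13, 7/26) → index 3
j=3: u_3=1/3 ∈ [7/26, 11/26) → index 4
j=4: u_4=4/9 ∈ [11/26, 8/13) → index 5
j=5: u_5=5/9 ∈ [11/26, 8/13) → index 5
j=6: u_6=2/3 ∈ [8/13, 11/13) → index 6
j=7: u_7=7/9 ∈ [8/13, 11/13) → index 6
j=8: u_8=8/9 ∈ [11/13, 1) → index 7

0 3 3 4 5 5 6 6 7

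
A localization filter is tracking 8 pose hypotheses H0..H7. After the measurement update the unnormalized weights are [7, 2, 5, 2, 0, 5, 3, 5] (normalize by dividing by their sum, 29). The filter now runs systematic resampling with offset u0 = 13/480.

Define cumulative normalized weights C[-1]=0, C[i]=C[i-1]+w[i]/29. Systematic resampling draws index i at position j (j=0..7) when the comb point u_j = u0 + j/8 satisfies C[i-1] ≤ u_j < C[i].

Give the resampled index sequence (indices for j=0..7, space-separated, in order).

C = [7/29, 9/29, 14/29, 16/29, 16/29, 21/29, 24/29, 1]
j=0: u_0=13/480 ∈ [0, 7/29) → index 0
j=1: u_1=73/480 ∈ [0, 7/29) → index 0
j=2: u_2=133/480 ∈ [7/29, 9/29) → index 1
j=3: u_3=193/480 ∈ [9/29, 14/29) → index 2
j=4: u_4=253/480 ∈ [14/29, 16/29) → index 3
j=5: u_5=313/480 ∈ [16/29, 21/29) → index 5
j=6: u_6=373/480 ∈ [21/29, 24/29) → index 6
j=7: u_7=433/480 ∈ [24/29, 1) → index 7

0 0 1 2 3 5 6 7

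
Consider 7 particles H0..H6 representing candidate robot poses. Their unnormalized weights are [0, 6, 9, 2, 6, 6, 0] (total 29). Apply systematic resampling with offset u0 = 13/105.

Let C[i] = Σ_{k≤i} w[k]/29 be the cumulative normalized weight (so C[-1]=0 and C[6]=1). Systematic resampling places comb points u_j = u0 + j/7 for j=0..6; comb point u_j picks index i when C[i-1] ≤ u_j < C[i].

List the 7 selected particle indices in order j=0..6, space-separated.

C = [0, 6/29, 15/29, 17/29, 23/29, 1, 1]
j=0: u_0=13/105 ∈ [0, 6/29) → index 1
j=1: u_1=4/15 ∈ [6/29, 15/29) → index 2
j=2: u_2=43/105 ∈ [6/29, 15/29) → index 2
j=3: u_3=58/105 ∈ [15/29, 17/29) → index 3
j=4: u_4=73/105 ∈ [17/29, 23/29) → index 4
j=5: u_5=88/105 ∈ [23/29, 1) → index 5
j=6: u_6=103/105 ∈ [23/29, 1) → index 5

1 2 2 3 4 5 5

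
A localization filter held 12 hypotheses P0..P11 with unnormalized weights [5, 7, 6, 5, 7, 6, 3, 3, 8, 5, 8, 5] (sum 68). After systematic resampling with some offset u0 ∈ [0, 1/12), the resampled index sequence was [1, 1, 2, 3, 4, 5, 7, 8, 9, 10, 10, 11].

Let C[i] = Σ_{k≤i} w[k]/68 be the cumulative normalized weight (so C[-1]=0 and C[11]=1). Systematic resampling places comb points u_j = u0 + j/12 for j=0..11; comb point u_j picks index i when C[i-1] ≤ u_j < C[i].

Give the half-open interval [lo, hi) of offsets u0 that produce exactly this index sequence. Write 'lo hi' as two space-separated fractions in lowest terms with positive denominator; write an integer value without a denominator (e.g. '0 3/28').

C = [5/68, 3/17, 9/34, 23/68, 15/34, 9/17, 39/68, 21/34, 25/34, 55/68, 63/68, 1]
j=0 picked index 1: u0 ∈ [5/68, 3/17)
j=1 picked index 1: u0 ∈ [-1/102, 19/204)
j=2 picked index 2: u0 ∈ [1/102, 5/51)
j=3 picked index 3: u0 ∈ [1/68, 3/34)
j=4 picked index 4: u0 ∈ [1/204, 11/102)
j=5 picked index 5: u0 ∈ [5/204, 23/204)
j=6 picked index 7: u0 ∈ [5/68, 2/17)
j=7 picked index 8: u0 ∈ [7/204, 31/204)
j=8 picked index 9: u0 ∈ [7/102, 29/204)
j=9 picked index 10: u0 ∈ [1/17, 3/17)
j=10 picked index 10: u0 ∈ [-5/204, 19/204)
j=11 picked index 11: u0 ∈ [1/102, 1/12)
intersection: [5/68, 1/12)

5/68 1/12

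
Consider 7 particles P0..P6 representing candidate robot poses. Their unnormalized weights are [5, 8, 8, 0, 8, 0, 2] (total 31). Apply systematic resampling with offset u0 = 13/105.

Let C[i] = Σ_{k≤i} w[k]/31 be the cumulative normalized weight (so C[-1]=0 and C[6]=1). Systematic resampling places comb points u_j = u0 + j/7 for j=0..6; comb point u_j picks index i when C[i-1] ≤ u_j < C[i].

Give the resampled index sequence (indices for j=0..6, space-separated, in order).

C = [5/31, 13/31, 21/31, 21/31, 29/31, 29/31, 1]
j=0: u_0=13/105 ∈ [0, 5/31) → index 0
j=1: u_1=4/15 ∈ [5/31, 13/31) → index 1
j=2: u_2=43/105 ∈ [5/31, 13/31) → index 1
j=3: u_3=58/105 ∈ [13/31, 21/31) → index 2
j=4: u_4=73/105 ∈ [21/31, 29/31) → index 4
j=5: u_5=88/105 ∈ [21/31, 29/31) → index 4
j=6: u_6=103/105 ∈ [29/31, 1) → index 6

0 1 1 2 4 4 6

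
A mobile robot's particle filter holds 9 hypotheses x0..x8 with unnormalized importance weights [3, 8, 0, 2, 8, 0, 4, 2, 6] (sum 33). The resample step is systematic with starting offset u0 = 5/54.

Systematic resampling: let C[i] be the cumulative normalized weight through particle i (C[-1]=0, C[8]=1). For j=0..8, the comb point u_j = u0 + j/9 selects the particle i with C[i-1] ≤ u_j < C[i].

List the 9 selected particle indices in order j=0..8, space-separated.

C = [1/11, 1/3, 1/3, 13/33, 7/11, 7/11, 25/33, 9/11, 1]
j=0: u_0=5/54 ∈ [1/11, 1/3) → index 1
j=1: u_1=11/54 ∈ [1/11, 1/3) → index 1
j=2: u_2=17/54 ∈ [1/11, 1/3) → index 1
j=3: u_3=23/54 ∈ [13/33, 7/11) → index 4
j=4: u_4=29/54 ∈ [13/33, 7/11) → index 4
j=5: u_5=35/54 ∈ [7/11, 25/33) → index 6
j=6: u_6=41/54 ∈ [25/33, 9/11) → index 7
j=7: u_7=47/54 ∈ [9/11, 1) → index 8
j=8: u_8=53/54 ∈ [9/11, 1) → index 8

1 1 1 4 4 6 7 8 8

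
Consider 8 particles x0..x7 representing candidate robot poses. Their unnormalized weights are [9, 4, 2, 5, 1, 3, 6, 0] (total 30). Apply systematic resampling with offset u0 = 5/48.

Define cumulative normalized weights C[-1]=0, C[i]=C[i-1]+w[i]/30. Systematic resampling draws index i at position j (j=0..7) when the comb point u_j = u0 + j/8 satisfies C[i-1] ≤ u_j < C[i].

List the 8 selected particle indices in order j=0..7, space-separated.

0 0 1 2 3 5 6 6

C = [3/10, 13/30, 1/2, 2/3, 7/10, 4/5, 1, 1]
j=0: u_0=5/48 ∈ [0, 3/10) → index 0
j=1: u_1=11/48 ∈ [0, 3/10) → index 0
j=2: u_2=17/48 ∈ [3/10, 13/30) → index 1
j=3: u_3=23/48 ∈ [13/30, 1/2) → index 2
j=4: u_4=29/48 ∈ [1/2, 2/3) → index 3
j=5: u_5=35/48 ∈ [7/10, 4/5) → index 5
j=6: u_6=41/48 ∈ [4/5, 1) → index 6
j=7: u_7=47/48 ∈ [4/5, 1) → index 6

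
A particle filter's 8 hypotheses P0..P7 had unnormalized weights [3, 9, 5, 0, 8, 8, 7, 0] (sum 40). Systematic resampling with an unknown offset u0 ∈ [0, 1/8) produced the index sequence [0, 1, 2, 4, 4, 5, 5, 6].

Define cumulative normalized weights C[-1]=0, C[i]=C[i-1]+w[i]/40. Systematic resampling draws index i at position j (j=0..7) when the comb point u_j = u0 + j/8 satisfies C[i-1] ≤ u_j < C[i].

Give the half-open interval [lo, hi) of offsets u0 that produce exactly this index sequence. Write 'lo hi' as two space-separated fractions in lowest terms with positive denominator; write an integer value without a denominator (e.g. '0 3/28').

1/20 3/40

C = [3/40, 3/10, 17/40, 17/40, 5/8, 33/40, 1, 1]
j=0 picked index 0: u0 ∈ [0, 3/40)
j=1 picked index 1: u0 ∈ [-1/20, 7/40)
j=2 picked index 2: u0 ∈ [1/20, 7/40)
j=3 picked index 4: u0 ∈ [1/20, 1/4)
j=4 picked index 4: u0 ∈ [-3/40, 1/8)
j=5 picked index 5: u0 ∈ [0, 1/5)
j=6 picked index 5: u0 ∈ [-1/8, 3/40)
j=7 picked index 6: u0 ∈ [-1/20, 1/8)
intersection: [1/20, 3/40)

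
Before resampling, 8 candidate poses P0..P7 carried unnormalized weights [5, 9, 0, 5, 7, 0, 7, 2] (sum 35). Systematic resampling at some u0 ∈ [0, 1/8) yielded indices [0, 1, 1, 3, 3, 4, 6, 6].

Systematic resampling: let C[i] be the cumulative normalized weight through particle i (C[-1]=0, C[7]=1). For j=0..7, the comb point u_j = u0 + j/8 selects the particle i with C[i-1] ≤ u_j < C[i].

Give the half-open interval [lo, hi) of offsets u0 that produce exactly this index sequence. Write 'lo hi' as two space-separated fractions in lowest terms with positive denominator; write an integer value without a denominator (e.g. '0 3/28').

1/40 3/70

C = [1/7, 2/5, 2/5, 19/35, 26/35, 26/35, 33/35, 1]
j=0 picked index 0: u0 ∈ [0, 1/7)
j=1 picked index 1: u0 ∈ [1/56, 11/40)
j=2 picked index 1: u0 ∈ [-3/28, 3/20)
j=3 picked index 3: u0 ∈ [1/40, 47/280)
j=4 picked index 3: u0 ∈ [-1/10, 3/70)
j=5 picked index 4: u0 ∈ [-23/280, 33/280)
j=6 picked index 6: u0 ∈ [-1/140, 27/140)
j=7 picked index 6: u0 ∈ [-37/280, 19/280)
intersection: [1/40, 3/70)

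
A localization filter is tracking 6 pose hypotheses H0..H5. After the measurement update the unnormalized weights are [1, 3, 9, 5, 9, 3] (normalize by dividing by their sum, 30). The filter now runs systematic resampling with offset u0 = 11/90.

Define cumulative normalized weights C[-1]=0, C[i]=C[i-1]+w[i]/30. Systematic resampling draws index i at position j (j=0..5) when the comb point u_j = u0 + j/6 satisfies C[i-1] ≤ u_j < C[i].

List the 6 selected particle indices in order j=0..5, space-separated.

C = [1/30, 2/15, 13/30, 3/5, 9/10, 1]
j=0: u_0=11/90 ∈ [1/30, 2/15) → index 1
j=1: u_1=13/45 ∈ [2/15, 13/30) → index 2
j=2: u_2=41/90 ∈ [13/30, 3/5) → index 3
j=3: u_3=28/45 ∈ [3/5, 9/10) → index 4
j=4: u_4=71/90 ∈ [3/5, 9/10) → index 4
j=5: u_5=43/45 ∈ [9/10, 1) → index 5

1 2 3 4 4 5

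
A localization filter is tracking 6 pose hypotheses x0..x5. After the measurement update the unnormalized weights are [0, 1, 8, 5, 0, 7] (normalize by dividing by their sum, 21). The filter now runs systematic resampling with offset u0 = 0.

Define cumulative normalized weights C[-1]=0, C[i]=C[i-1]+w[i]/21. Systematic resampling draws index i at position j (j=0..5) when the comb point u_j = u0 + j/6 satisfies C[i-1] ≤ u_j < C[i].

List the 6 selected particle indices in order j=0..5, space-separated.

C = [0, 1/21, 3/7, 2/3, 2/3, 1]
j=0: u_0=0 ∈ [0, 1/21) → index 1
j=1: u_1=1/6 ∈ [1/21, 3/7) → index 2
j=2: u_2=1/3 ∈ [1/21, 3/7) → index 2
j=3: u_3=1/2 ∈ [3/7, 2/3) → index 3
j=4: u_4=2/3 ∈ [2/3, 1) → index 5
j=5: u_5=5/6 ∈ [2/3, 1) → index 5

1 2 2 3 5 5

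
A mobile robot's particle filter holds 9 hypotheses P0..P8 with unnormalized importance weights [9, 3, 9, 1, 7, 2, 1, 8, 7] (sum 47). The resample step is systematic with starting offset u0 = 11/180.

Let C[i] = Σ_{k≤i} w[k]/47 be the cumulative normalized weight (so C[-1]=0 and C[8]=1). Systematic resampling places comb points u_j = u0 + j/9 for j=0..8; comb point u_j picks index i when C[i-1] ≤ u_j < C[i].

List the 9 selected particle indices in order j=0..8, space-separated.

0 0 2 2 4 4 7 7 8

C = [9/47, 12/47, 21/47, 22/47, 29/47, 31/47, 32/47, 40/47, 1]
j=0: u_0=11/180 ∈ [0, 9/47) → index 0
j=1: u_1=31/180 ∈ [0, 9/47) → index 0
j=2: u_2=17/60 ∈ [12/47, 21/47) → index 2
j=3: u_3=71/180 ∈ [12/47, 21/47) → index 2
j=4: u_4=91/180 ∈ [22/47, 29/47) → index 4
j=5: u_5=37/60 ∈ [22/47, 29/47) → index 4
j=6: u_6=131/180 ∈ [32/47, 40/47) → index 7
j=7: u_7=151/180 ∈ [32/47, 40/47) → index 7
j=8: u_8=19/20 ∈ [40/47, 1) → index 8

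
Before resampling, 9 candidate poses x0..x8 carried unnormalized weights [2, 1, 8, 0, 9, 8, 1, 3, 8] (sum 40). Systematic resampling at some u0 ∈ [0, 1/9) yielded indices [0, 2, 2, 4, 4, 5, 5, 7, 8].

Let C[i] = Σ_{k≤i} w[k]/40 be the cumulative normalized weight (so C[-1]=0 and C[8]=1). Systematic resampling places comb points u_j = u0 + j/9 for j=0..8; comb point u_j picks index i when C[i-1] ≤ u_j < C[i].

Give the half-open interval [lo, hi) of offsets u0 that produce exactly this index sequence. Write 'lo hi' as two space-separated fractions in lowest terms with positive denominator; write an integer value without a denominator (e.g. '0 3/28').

C = [1/20, 3/40, 11/40, 11/40, 1/2, 7/10, 29/40, 4/5, 1]
j=0 picked index 0: u0 ∈ [0, 1/20)
j=1 picked index 2: u0 ∈ [-13/360, 59/360)
j=2 picked index 2: u0 ∈ [-53/360, 19/360)
j=3 picked index 4: u0 ∈ [-7/120, 1/6)
j=4 picked index 4: u0 ∈ [-61/360, 1/18)
j=5 picked index 5: u0 ∈ [-1/18, 13/90)
j=6 picked index 5: u0 ∈ [-1/6, 1/30)
j=7 picked index 7: u0 ∈ [-19/360, 1/45)
j=8 picked index 8: u0 ∈ [-4/45, 1/9)
intersection: [0, 1/45)

0 1/45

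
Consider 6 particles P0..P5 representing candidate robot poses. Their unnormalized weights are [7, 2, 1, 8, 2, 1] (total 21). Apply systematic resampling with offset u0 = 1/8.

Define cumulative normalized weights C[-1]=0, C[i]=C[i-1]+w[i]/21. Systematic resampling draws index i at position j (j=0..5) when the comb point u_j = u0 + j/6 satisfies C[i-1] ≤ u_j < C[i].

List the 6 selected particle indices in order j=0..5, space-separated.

0 0 2 3 3 5

C = [1/3, 3/7, 10/21, 6/7, 20/21, 1]
j=0: u_0=1/8 ∈ [0, 1/3) → index 0
j=1: u_1=7/24 ∈ [0, 1/3) → index 0
j=2: u_2=11/24 ∈ [3/7, 10/21) → index 2
j=3: u_3=5/8 ∈ [10/21, 6/7) → index 3
j=4: u_4=19/24 ∈ [10/21, 6/7) → index 3
j=5: u_5=23/24 ∈ [20/21, 1) → index 5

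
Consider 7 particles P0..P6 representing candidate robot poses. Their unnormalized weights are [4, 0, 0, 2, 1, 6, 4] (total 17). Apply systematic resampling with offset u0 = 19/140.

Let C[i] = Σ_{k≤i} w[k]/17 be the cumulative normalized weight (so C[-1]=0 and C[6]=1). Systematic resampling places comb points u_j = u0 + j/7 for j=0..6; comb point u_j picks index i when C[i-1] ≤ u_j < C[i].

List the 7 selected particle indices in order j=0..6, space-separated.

C = [4/17, 4/17, 4/17, 6/17, 7/17, 13/17, 1]
j=0: u_0=19/140 ∈ [0, 4/17) → index 0
j=1: u_1=39/140 ∈ [4/17, 6/17) → index 3
j=2: u_2=59/140 ∈ [7/17, 13/17) → index 5
j=3: u_3=79/140 ∈ [7/17, 13/17) → index 5
j=4: u_4=99/140 ∈ [7/17, 13/17) → index 5
j=5: u_5=17/20 ∈ [13/17, 1) → index 6
j=6: u_6=139/140 ∈ [13/17, 1) → index 6

0 3 5 5 5 6 6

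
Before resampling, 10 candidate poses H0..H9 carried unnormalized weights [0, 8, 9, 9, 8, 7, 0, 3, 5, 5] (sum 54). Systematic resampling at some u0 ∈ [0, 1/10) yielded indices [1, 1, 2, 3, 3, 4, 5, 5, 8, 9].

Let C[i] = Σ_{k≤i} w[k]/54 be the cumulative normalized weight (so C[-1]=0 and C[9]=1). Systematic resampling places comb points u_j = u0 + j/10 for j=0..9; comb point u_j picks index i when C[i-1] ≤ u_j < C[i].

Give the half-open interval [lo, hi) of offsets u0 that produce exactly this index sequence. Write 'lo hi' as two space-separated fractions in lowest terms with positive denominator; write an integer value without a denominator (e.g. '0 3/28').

C = [0, 4/27, 17/54, 13/27, 17/27, 41/54, 41/54, 22/27, 49/54, 1]
j=0 picked index 1: u0 ∈ [0, 4/27)
j=1 picked index 1: u0 ∈ [-1/10, 13/270)
j=2 picked index 2: u0 ∈ [-7/135, 31/270)
j=3 picked index 3: u0 ∈ [2/135, 49/270)
j=4 picked index 3: u0 ∈ [-23/270, 11/135)
j=5 picked index 4: u0 ∈ [-1/54, 7/54)
j=6 picked index 5: u0 ∈ [4/135, 43/270)
j=7 picked index 5: u0 ∈ [-19/270, 8/135)
j=8 picked index 8: u0 ∈ [2/135, 29/270)
j=9 picked index 9: u0 ∈ [1/135, 1/10)
intersection: [4/135, 13/270)

4/135 13/270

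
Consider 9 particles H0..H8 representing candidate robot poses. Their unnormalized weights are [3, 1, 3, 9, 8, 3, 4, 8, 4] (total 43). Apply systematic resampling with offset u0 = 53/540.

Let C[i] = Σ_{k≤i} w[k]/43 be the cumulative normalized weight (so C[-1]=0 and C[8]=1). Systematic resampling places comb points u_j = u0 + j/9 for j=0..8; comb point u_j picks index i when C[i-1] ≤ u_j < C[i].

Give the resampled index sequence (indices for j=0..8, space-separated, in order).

2 3 3 4 4 6 7 7 8

C = [3/43, 4/43, 7/43, 16/43, 24/43, 27/43, 31/43, 39/43, 1]
j=0: u_0=53/540 ∈ [4/43, 7/43) → index 2
j=1: u_1=113/540 ∈ [7/43, 16/43) → index 3
j=2: u_2=173/540 ∈ [7/43, 16/43) → index 3
j=3: u_3=233/540 ∈ [16/43, 24/43) → index 4
j=4: u_4=293/540 ∈ [16/43, 24/43) → index 4
j=5: u_5=353/540 ∈ [27/43, 31/43) → index 6
j=6: u_6=413/540 ∈ [31/43, 39/43) → index 7
j=7: u_7=473/540 ∈ [31/43, 39/43) → index 7
j=8: u_8=533/540 ∈ [39/43, 1) → index 8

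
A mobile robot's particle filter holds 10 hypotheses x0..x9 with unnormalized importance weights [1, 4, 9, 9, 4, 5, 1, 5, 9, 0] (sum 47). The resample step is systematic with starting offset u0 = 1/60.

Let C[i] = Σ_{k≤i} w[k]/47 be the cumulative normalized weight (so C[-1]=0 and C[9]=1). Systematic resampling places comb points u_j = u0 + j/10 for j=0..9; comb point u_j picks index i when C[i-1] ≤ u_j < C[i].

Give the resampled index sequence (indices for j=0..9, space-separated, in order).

C = [1/47, 5/47, 14/47, 23/47, 27/47, 32/47, 33/47, 38/47, 1, 1]
j=0: u_0=1/60 ∈ [0, 1/47) → index 0
j=1: u_1=7/60 ∈ [5/47, 14/47) → index 2
j=2: u_2=13/60 ∈ [5/47, 14/47) → index 2
j=3: u_3=19/60 ∈ [14/47, 23/47) → index 3
j=4: u_4=5/12 ∈ [14/47, 23/47) → index 3
j=5: u_5=31/60 ∈ [23/47, 27/47) → index 4
j=6: u_6=37/60 ∈ [27/47, 32/47) → index 5
j=7: u_7=43/60 ∈ [33/47, 38/47) → index 7
j=8: u_8=49/60 ∈ [38/47, 1) → index 8
j=9: u_9=11/12 ∈ [38/47, 1) → index 8

0 2 2 3 3 4 5 7 8 8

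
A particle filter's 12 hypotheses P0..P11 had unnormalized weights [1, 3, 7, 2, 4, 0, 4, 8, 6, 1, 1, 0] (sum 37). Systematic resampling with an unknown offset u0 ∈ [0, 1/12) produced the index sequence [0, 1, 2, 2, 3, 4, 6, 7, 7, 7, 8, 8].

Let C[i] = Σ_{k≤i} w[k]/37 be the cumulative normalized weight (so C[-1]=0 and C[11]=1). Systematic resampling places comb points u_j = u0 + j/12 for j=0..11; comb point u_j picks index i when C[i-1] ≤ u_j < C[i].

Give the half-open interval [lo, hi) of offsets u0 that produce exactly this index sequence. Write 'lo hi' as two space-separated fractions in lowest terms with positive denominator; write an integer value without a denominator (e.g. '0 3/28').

C = [1/37, 4/37, 11/37, 13/37, 17/37, 17/37, 21/37, 29/37, 35/37, 36/37, 1, 1]
j=0 picked index 0: u0 ∈ [0, 1/37)
j=1 picked index 1: u0 ∈ [-25/444, 11/444)
j=2 picked index 2: u0 ∈ [-13/222, 29/222)
j=3 picked index 2: u0 ∈ [-21/148, 7/148)
j=4 picked index 3: u0 ∈ [-4/111, 2/111)
j=5 picked index 4: u0 ∈ [-29/444, 19/444)
j=6 picked index 6: u0 ∈ [-3/74, 5/74)
j=7 picked index 7: u0 ∈ [-7/444, 89/444)
j=8 picked index 7: u0 ∈ [-11/111, 13/111)
j=9 picked index 7: u0 ∈ [-27/148, 5/148)
j=10 picked index 8: u0 ∈ [-11/222, 25/222)
j=11 picked index 8: u0 ∈ [-59/444, 13/444)
intersection: [0, 2/111)

0 2/111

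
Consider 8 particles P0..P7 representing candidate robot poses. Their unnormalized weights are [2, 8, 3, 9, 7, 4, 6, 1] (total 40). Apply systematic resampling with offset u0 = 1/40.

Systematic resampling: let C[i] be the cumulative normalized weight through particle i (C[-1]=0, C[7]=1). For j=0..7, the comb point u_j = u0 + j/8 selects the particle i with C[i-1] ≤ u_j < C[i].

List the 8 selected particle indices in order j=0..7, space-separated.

0 1 2 3 3 4 5 6

C = [1/20, 1/4, 13/40, 11/20, 29/40, 33/40, 39/40, 1]
j=0: u_0=1/40 ∈ [0, 1/20) → index 0
j=1: u_1=3/20 ∈ [1/20, 1/4) → index 1
j=2: u_2=11/40 ∈ [1/4, 13/40) → index 2
j=3: u_3=2/5 ∈ [13/40, 11/20) → index 3
j=4: u_4=21/40 ∈ [13/40, 11/20) → index 3
j=5: u_5=13/20 ∈ [11/20, 29/40) → index 4
j=6: u_6=31/40 ∈ [29/40, 33/40) → index 5
j=7: u_7=9/10 ∈ [33/40, 39/40) → index 6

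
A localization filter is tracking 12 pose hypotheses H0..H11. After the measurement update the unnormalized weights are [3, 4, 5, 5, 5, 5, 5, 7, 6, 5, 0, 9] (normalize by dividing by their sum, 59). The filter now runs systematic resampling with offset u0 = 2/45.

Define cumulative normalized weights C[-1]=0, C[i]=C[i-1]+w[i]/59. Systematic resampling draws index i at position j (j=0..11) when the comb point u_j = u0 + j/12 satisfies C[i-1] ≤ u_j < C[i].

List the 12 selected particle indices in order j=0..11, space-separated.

C = [3/59, 7/59, 12/59, 17/59, 22/59, 27/59, 32/59, 39/59, 45/59, 50/59, 50/59, 1]
j=0: u_0=2/45 ∈ [0, 3/59) → index 0
j=1: u_1=23/180 ∈ [7/59, 12/59) → index 2
j=2: u_2=19/90 ∈ [12/59, 17/59) → index 3
j=3: u_3=53/180 ∈ [17/59, 22/59) → index 4
j=4: u_4=17/45 ∈ [22/59, 27/59) → index 5
j=5: u_5=83/180 ∈ [27/59, 32/59) → index 6
j=6: u_6=49/90 ∈ [32/59, 39/59) → index 7
j=7: u_7=113/180 ∈ [32/59, 39/59) → index 7
j=8: u_8=32/45 ∈ [39/59, 45/59) → index 8
j=9: u_9=143/180 ∈ [45/59, 50/59) → index 9
j=10: u_10=79/90 ∈ [50/59, 1) → index 11
j=11: u_11=173/180 ∈ [50/59, 1) → index 11

0 2 3 4 5 6 7 7 8 9 11 11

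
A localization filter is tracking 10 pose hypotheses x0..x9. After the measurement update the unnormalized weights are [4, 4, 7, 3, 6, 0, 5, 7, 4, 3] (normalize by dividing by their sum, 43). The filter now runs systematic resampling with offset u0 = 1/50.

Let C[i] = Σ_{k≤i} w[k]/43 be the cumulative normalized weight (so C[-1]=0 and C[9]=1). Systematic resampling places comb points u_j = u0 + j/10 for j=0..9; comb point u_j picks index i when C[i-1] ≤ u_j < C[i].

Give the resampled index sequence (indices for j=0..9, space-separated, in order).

C = [4/43, 8/43, 15/43, 18/43, 24/43, 24/43, 29/43, 36/43, 40/43, 1]
j=0: u_0=1/50 ∈ [0, 4/43) → index 0
j=1: u_1=3/25 ∈ [4/43, 8/43) → index 1
j=2: u_2=11/50 ∈ [8/43, 15/43) → index 2
j=3: u_3=8/25 ∈ [8/43, 15/43) → index 2
j=4: u_4=21/50 ∈ [18/43, 24/43) → index 4
j=5: u_5=13/25 ∈ [18/43, 24/43) → index 4
j=6: u_6=31/50 ∈ [24/43, 29/43) → index 6
j=7: u_7=18/25 ∈ [29/43, 36/43) → index 7
j=8: u_8=41/50 ∈ [29/43, 36/43) → index 7
j=9: u_9=23/25 ∈ [36/43, 40/43) → index 8

0 1 2 2 4 4 6 7 7 8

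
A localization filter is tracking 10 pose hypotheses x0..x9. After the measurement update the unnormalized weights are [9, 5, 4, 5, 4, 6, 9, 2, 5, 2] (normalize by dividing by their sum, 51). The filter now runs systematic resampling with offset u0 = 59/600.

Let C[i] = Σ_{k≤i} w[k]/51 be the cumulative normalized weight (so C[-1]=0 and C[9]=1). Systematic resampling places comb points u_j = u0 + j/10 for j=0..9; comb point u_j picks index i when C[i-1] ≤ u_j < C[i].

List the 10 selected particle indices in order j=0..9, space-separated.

C = [3/17, 14/51, 6/17, 23/51, 9/17, 11/17, 14/17, 44/51, 49/51, 1]
j=0: u_0=59/600 ∈ [0, 3/17) → index 0
j=1: u_1=119/600 ∈ [3/17, 14/51) → index 1
j=2: u_2=179/600 ∈ [14/51, 6/17) → index 2
j=3: u_3=239/600 ∈ [6/17, 23/51) → index 3
j=4: u_4=299/600 ∈ [23/51, 9/17) → index 4
j=5: u_5=359/600 ∈ [9/17, 11/17) → index 5
j=6: u_6=419/600 ∈ [11/17, 14/17) → index 6
j=7: u_7=479/600 ∈ [11/17, 14/17) → index 6
j=8: u_8=539/600 ∈ [44/51, 49/51) → index 8
j=9: u_9=599/600 ∈ [49/51, 1) → index 9

0 1 2 3 4 5 6 6 8 9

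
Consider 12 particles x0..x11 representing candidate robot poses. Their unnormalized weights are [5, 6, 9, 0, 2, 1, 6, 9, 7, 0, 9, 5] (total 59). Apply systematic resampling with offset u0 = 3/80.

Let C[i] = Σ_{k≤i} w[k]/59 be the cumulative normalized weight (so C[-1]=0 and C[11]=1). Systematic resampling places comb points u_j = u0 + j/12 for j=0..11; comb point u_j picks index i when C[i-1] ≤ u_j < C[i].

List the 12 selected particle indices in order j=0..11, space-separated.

C = [5/59, 11/59, 20/59, 20/59, 22/59, 23/59, 29/59, 38/59, 45/59, 45/59, 54/59, 1]
j=0: u_0=3/80 ∈ [0, 5/59) → index 0
j=1: u_1=29/240 ∈ [5/59, 11/59) → index 1
j=2: u_2=49/240 ∈ [11/59, 20/59) → index 2
j=3: u_3=23/80 ∈ [11/59, 20/59) → index 2
j=4: u_4=89/240 ∈ [20/59, 22/59) → index 4
j=5: u_5=109/240 ∈ [23/59, 29/59) → index 6
j=6: u_6=43/80 ∈ [29/59, 38/59) → index 7
j=7: u_7=149/240 ∈ [29/59, 38/59) → index 7
j=8: u_8=169/240 ∈ [38/59, 45/59) → index 8
j=9: u_9=63/80 ∈ [45/59, 54/59) → index 10
j=10: u_10=209/240 ∈ [45/59, 54/59) → index 10
j=11: u_11=229/240 ∈ [54/59, 1) → index 11

0 1 2 2 4 6 7 7 8 10 10 11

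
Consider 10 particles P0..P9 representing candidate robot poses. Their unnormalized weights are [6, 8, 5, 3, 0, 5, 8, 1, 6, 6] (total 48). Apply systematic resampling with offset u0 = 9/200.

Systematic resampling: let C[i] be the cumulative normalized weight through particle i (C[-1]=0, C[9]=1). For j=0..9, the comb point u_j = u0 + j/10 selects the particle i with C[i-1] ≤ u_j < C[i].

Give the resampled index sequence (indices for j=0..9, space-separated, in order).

0 1 1 2 3 5 6 7 8 9

C = [1/8, 7/24, 19/48, 11/24, 11/24, 9/16, 35/48, 3/4, 7/8, 1]
j=0: u_0=9/200 ∈ [0, 1/8) → index 0
j=1: u_1=29/200 ∈ [1/8, 7/24) → index 1
j=2: u_2=49/200 ∈ [1/8, 7/24) → index 1
j=3: u_3=69/200 ∈ [7/24, 19/48) → index 2
j=4: u_4=89/200 ∈ [19/48, 11/24) → index 3
j=5: u_5=109/200 ∈ [11/24, 9/16) → index 5
j=6: u_6=129/200 ∈ [9/16, 35/48) → index 6
j=7: u_7=149/200 ∈ [35/48, 3/4) → index 7
j=8: u_8=169/200 ∈ [3/4, 7/8) → index 8
j=9: u_9=189/200 ∈ [7/8, 1) → index 9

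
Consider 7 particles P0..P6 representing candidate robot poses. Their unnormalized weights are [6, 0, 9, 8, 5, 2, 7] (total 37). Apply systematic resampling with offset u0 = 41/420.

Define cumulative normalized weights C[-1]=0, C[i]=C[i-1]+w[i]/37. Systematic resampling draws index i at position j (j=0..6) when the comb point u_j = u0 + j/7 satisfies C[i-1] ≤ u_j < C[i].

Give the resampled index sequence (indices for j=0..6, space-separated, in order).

0 2 2 3 4 6 6

C = [6/37, 6/37, 15/37, 23/37, 28/37, 30/37, 1]
j=0: u_0=41/420 ∈ [0, 6/37) → index 0
j=1: u_1=101/420 ∈ [6/37, 15/37) → index 2
j=2: u_2=23/60 ∈ [6/37, 15/37) → index 2
j=3: u_3=221/420 ∈ [15/37, 23/37) → index 3
j=4: u_4=281/420 ∈ [23/37, 28/37) → index 4
j=5: u_5=341/420 ∈ [30/37, 1) → index 6
j=6: u_6=401/420 ∈ [30/37, 1) → index 6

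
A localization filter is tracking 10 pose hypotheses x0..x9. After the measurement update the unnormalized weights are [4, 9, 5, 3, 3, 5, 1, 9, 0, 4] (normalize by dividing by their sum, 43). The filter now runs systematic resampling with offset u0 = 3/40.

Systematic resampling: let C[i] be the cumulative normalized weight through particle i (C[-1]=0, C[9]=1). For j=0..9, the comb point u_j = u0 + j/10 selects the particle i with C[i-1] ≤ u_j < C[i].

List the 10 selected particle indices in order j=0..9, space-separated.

0 1 1 2 3 5 6 7 7 9

C = [4/43, 13/43, 18/43, 21/43, 24/43, 29/43, 30/43, 39/43, 39/43, 1]
j=0: u_0=3/40 ∈ [0, 4/43) → index 0
j=1: u_1=7/40 ∈ [4/43, 13/43) → index 1
j=2: u_2=11/40 ∈ [4/43, 13/43) → index 1
j=3: u_3=3/8 ∈ [13/43, 18/43) → index 2
j=4: u_4=19/40 ∈ [18/43, 21/43) → index 3
j=5: u_5=23/40 ∈ [24/43, 29/43) → index 5
j=6: u_6=27/40 ∈ [29/43, 30/43) → index 6
j=7: u_7=31/40 ∈ [30/43, 39/43) → index 7
j=8: u_8=7/8 ∈ [30/43, 39/43) → index 7
j=9: u_9=39/40 ∈ [39/43, 1) → index 9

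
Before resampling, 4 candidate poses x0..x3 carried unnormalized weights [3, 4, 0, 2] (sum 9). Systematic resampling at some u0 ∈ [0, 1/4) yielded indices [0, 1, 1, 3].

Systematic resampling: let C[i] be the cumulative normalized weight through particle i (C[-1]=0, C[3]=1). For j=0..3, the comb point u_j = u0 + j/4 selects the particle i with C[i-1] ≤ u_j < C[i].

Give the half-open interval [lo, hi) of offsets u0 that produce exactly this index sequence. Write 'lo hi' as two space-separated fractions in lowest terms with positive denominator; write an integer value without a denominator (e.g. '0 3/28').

1/12 1/4

C = [1/3, 7/9, 7/9, 1]
j=0 picked index 0: u0 ∈ [0, 1/3)
j=1 picked index 1: u0 ∈ [1/12, 19/36)
j=2 picked index 1: u0 ∈ [-1/6, 5/18)
j=3 picked index 3: u0 ∈ [1/36, 1/4)
intersection: [1/12, 1/4)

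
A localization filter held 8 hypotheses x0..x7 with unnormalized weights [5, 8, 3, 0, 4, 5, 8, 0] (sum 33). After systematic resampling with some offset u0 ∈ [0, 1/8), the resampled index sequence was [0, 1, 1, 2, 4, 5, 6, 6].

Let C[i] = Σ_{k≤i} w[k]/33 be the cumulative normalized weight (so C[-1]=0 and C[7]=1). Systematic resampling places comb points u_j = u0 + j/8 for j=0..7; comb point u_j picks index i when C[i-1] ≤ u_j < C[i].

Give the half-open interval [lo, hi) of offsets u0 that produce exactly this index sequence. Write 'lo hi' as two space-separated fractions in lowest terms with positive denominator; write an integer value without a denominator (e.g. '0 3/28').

C = [5/33, 13/33, 16/33, 16/33, 20/33, 25/33, 1, 1]
j=0 picked index 0: u0 ∈ [0, 5/33)
j=1 picked index 1: u0 ∈ [7/264, 71/264)
j=2 picked index 1: u0 ∈ [-13/132, 19/132)
j=3 picked index 2: u0 ∈ [5/264, 29/264)
j=4 picked index 4: u0 ∈ [-1/66, 7/66)
j=5 picked index 5: u0 ∈ [-5/264, 35/264)
j=6 picked index 6: u0 ∈ [1/132, 1/4)
j=7 picked index 6: u0 ∈ [-31/264, 1/8)
intersection: [7/264, 7/66)

7/264 7/66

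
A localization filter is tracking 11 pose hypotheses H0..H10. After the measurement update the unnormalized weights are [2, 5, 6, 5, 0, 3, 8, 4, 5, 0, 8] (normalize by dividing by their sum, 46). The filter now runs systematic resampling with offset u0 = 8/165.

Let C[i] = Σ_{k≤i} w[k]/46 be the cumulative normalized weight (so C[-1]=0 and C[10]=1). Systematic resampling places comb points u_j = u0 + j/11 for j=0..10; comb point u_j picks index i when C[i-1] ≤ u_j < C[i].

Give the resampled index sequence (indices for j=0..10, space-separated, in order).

C = [1/23, 7/46, 13/46, 9/23, 9/23, 21/46, 29/46, 33/46, 19/23, 19/23, 1]
j=0: u_0=8/165 ∈ [1/23, 7/46) → index 1
j=1: u_1=23/165 ∈ [1/23, 7/46) → index 1
j=2: u_2=38/165 ∈ [7/46, 13/46) → index 2
j=3: u_3=53/165 ∈ [13/46, 9/23) → index 3
j=4: u_4=68/165 ∈ [9/23, 21/46) → index 5
j=5: u_5=83/165 ∈ [21/46, 29/46) → index 6
j=6: u_6=98/165 ∈ [21/46, 29/46) → index 6
j=7: u_7=113/165 ∈ [29/46, 33/46) → index 7
j=8: u_8=128/165 ∈ [33/46, 19/23) → index 8
j=9: u_9=13/15 ∈ [19/23, 1) → index 10
j=10: u_10=158/165 ∈ [19/23, 1) → index 10

1 1 2 3 5 6 6 7 8 10 10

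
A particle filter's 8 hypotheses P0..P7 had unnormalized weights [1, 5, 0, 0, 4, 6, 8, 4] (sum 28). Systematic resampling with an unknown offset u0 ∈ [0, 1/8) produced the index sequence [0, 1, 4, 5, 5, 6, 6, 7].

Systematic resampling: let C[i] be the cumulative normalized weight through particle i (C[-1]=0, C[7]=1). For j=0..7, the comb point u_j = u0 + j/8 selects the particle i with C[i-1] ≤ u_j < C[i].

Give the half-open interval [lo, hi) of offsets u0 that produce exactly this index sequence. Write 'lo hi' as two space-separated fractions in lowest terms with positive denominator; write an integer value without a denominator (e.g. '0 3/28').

0 1/28

C = [1/28, 3/14, 3/14, 3/14, 5/14, 4/7, 6/7, 1]
j=0 picked index 0: u0 ∈ [0, 1/28)
j=1 picked index 1: u0 ∈ [-5/56, 5/56)
j=2 picked index 4: u0 ∈ [-1/28, 3/28)
j=3 picked index 5: u0 ∈ [-1/56, 11/56)
j=4 picked index 5: u0 ∈ [-1/7, 1/14)
j=5 picked index 6: u0 ∈ [-3/56, 13/56)
j=6 picked index 6: u0 ∈ [-5/28, 3/28)
j=7 picked index 7: u0 ∈ [-1/56, 1/8)
intersection: [0, 1/28)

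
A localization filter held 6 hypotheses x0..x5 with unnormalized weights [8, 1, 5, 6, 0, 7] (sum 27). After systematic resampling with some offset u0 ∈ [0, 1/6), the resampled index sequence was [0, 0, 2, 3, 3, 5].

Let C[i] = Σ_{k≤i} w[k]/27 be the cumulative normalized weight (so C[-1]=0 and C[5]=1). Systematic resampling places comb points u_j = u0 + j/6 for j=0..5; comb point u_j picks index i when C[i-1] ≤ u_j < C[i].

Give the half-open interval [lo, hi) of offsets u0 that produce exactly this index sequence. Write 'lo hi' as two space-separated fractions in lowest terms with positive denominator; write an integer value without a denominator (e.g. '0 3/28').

C = [8/27, 1/3, 14/27, 20/27, 20/27, 1]
j=0 picked index 0: u0 ∈ [0, 8/27)
j=1 picked index 0: u0 ∈ [-1/6, 7/54)
j=2 picked index 2: u0 ∈ [0, 5/27)
j=3 picked index 3: u0 ∈ [1/54, 13/54)
j=4 picked index 3: u0 ∈ [-4/27, 2/27)
j=5 picked index 5: u0 ∈ [-5/54, 1/6)
intersection: [1/54, 2/27)

1/54 2/27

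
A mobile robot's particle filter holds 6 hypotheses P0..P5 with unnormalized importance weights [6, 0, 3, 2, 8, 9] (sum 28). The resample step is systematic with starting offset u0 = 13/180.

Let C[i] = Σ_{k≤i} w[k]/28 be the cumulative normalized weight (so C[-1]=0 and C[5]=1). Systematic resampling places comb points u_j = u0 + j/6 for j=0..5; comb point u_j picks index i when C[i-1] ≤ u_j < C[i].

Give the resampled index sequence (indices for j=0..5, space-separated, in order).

0 2 4 4 5 5

C = [3/14, 3/14, 9/28, 11/28, 19/28, 1]
j=0: u_0=13/180 ∈ [0, 3/14) → index 0
j=1: u_1=43/180 ∈ [3/14, 9/28) → index 2
j=2: u_2=73/180 ∈ [11/28, 19/28) → index 4
j=3: u_3=103/180 ∈ [11/28, 19/28) → index 4
j=4: u_4=133/180 ∈ [19/28, 1) → index 5
j=5: u_5=163/180 ∈ [19/28, 1) → index 5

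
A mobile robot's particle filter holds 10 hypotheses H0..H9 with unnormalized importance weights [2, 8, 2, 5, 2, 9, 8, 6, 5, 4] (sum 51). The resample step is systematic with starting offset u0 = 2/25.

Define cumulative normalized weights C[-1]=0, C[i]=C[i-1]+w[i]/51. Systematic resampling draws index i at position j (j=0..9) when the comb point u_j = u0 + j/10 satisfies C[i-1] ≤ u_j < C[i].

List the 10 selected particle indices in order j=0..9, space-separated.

1 1 3 5 5 6 6 7 8 9

C = [2/51, 10/51, 4/17, 1/3, 19/51, 28/51, 12/17, 14/17, 47/51, 1]
j=0: u_0=2/25 ∈ [2/51, 10/51) → index 1
j=1: u_1=9/50 ∈ [2/51, 10/51) → index 1
j=2: u_2=7/25 ∈ [4/17, 1/3) → index 3
j=3: u_3=19/50 ∈ [19/51, 28/51) → index 5
j=4: u_4=12/25 ∈ [19/51, 28/51) → index 5
j=5: u_5=29/50 ∈ [28/51, 12/17) → index 6
j=6: u_6=17/25 ∈ [28/51, 12/17) → index 6
j=7: u_7=39/50 ∈ [12/17, 14/17) → index 7
j=8: u_8=22/25 ∈ [14/17, 47/51) → index 8
j=9: u_9=49/50 ∈ [47/51, 1) → index 9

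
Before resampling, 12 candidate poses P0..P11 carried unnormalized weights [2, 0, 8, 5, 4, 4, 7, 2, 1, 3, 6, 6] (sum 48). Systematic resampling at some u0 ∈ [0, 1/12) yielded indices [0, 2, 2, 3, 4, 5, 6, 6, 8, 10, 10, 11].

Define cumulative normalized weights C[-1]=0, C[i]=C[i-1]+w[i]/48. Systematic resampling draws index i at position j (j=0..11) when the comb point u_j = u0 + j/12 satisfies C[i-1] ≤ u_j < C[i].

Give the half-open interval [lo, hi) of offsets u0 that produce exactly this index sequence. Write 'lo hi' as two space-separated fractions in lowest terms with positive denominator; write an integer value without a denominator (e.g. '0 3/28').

C = [1/24, 1/24, 5/24, 5/16, 19/48, 23/48, 5/8, 2/3, 11/16, 3/4, 7/8, 1]
j=0 picked index 0: u0 ∈ [0, 1/24)
j=1 picked index 2: u0 ∈ [-1/24, 1/8)
j=2 picked index 2: u0 ∈ [-1/8, 1/24)
j=3 picked index 3: u0 ∈ [-1/24, 1/16)
j=4 picked index 4: u0 ∈ [-1/48, 1/16)
j=5 picked index 5: u0 ∈ [-1/48, 1/16)
j=6 picked index 6: u0 ∈ [-1/48, 1/8)
j=7 picked index 6: u0 ∈ [-5/48, 1/24)
j=8 picked index 8: u0 ∈ [0, 1/48)
j=9 picked index 10: u0 ∈ [0, 1/8)
j=10 picked index 10: u0 ∈ [-1/12, 1/24)
j=11 picked index 11: u0 ∈ [-1/24, 1/12)
intersection: [0, 1/48)

0 1/48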